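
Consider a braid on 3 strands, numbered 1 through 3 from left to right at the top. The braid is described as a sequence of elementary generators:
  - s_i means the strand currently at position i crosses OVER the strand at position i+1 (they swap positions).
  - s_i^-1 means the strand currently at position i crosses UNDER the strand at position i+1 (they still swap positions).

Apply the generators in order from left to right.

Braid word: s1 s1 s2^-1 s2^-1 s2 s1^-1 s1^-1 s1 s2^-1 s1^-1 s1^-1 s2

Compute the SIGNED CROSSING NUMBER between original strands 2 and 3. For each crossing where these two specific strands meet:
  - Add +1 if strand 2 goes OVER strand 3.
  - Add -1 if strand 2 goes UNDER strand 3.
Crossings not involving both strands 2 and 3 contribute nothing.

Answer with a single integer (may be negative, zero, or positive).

Answer: 1

Derivation:
Gen 1: crossing 1x2. Both 2&3? no. Sum: 0
Gen 2: crossing 2x1. Both 2&3? no. Sum: 0
Gen 3: 2 under 3. Both 2&3? yes. Contrib: -1. Sum: -1
Gen 4: 3 under 2. Both 2&3? yes. Contrib: +1. Sum: 0
Gen 5: 2 over 3. Both 2&3? yes. Contrib: +1. Sum: 1
Gen 6: crossing 1x3. Both 2&3? no. Sum: 1
Gen 7: crossing 3x1. Both 2&3? no. Sum: 1
Gen 8: crossing 1x3. Both 2&3? no. Sum: 1
Gen 9: crossing 1x2. Both 2&3? no. Sum: 1
Gen 10: 3 under 2. Both 2&3? yes. Contrib: +1. Sum: 2
Gen 11: 2 under 3. Both 2&3? yes. Contrib: -1. Sum: 1
Gen 12: crossing 2x1. Both 2&3? no. Sum: 1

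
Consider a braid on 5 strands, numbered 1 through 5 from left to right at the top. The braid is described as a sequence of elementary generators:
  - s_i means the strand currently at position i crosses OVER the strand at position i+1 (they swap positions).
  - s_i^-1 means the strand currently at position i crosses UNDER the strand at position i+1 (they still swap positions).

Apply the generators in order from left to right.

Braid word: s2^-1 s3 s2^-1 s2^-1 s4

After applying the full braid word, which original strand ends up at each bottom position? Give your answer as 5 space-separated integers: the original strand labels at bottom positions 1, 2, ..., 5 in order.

Answer: 1 3 4 5 2

Derivation:
Gen 1 (s2^-1): strand 2 crosses under strand 3. Perm now: [1 3 2 4 5]
Gen 2 (s3): strand 2 crosses over strand 4. Perm now: [1 3 4 2 5]
Gen 3 (s2^-1): strand 3 crosses under strand 4. Perm now: [1 4 3 2 5]
Gen 4 (s2^-1): strand 4 crosses under strand 3. Perm now: [1 3 4 2 5]
Gen 5 (s4): strand 2 crosses over strand 5. Perm now: [1 3 4 5 2]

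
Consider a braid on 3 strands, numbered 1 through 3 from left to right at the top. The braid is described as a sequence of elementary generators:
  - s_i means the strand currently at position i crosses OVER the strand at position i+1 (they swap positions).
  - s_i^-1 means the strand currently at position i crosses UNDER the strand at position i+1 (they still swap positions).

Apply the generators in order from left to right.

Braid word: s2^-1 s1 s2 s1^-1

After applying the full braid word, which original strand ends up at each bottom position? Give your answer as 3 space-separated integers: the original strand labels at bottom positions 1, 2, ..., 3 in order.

Gen 1 (s2^-1): strand 2 crosses under strand 3. Perm now: [1 3 2]
Gen 2 (s1): strand 1 crosses over strand 3. Perm now: [3 1 2]
Gen 3 (s2): strand 1 crosses over strand 2. Perm now: [3 2 1]
Gen 4 (s1^-1): strand 3 crosses under strand 2. Perm now: [2 3 1]

Answer: 2 3 1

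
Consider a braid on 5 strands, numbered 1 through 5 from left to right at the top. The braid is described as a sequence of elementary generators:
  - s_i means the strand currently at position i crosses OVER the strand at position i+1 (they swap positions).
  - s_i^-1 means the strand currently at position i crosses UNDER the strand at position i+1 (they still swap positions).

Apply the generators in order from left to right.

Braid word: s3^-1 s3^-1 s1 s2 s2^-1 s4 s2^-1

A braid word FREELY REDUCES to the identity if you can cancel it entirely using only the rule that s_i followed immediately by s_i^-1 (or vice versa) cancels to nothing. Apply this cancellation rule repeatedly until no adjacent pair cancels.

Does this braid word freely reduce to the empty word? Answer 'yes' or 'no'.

Answer: no

Derivation:
Gen 1 (s3^-1): push. Stack: [s3^-1]
Gen 2 (s3^-1): push. Stack: [s3^-1 s3^-1]
Gen 3 (s1): push. Stack: [s3^-1 s3^-1 s1]
Gen 4 (s2): push. Stack: [s3^-1 s3^-1 s1 s2]
Gen 5 (s2^-1): cancels prior s2. Stack: [s3^-1 s3^-1 s1]
Gen 6 (s4): push. Stack: [s3^-1 s3^-1 s1 s4]
Gen 7 (s2^-1): push. Stack: [s3^-1 s3^-1 s1 s4 s2^-1]
Reduced word: s3^-1 s3^-1 s1 s4 s2^-1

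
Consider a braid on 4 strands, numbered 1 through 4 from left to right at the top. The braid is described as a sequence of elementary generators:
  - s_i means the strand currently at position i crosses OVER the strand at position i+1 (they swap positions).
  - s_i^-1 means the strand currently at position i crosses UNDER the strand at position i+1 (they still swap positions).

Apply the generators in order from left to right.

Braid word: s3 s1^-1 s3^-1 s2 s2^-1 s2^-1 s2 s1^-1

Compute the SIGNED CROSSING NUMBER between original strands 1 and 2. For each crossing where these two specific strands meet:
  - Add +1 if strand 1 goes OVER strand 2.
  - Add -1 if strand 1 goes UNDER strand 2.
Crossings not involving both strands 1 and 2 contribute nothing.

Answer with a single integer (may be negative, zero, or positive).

Answer: 0

Derivation:
Gen 1: crossing 3x4. Both 1&2? no. Sum: 0
Gen 2: 1 under 2. Both 1&2? yes. Contrib: -1. Sum: -1
Gen 3: crossing 4x3. Both 1&2? no. Sum: -1
Gen 4: crossing 1x3. Both 1&2? no. Sum: -1
Gen 5: crossing 3x1. Both 1&2? no. Sum: -1
Gen 6: crossing 1x3. Both 1&2? no. Sum: -1
Gen 7: crossing 3x1. Both 1&2? no. Sum: -1
Gen 8: 2 under 1. Both 1&2? yes. Contrib: +1. Sum: 0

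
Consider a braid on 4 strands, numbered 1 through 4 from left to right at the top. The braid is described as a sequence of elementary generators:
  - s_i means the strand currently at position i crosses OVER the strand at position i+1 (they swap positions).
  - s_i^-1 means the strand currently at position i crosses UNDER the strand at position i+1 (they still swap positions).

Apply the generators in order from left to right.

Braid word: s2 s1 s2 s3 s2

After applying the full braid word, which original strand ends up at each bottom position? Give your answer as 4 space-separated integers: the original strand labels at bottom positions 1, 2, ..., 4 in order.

Gen 1 (s2): strand 2 crosses over strand 3. Perm now: [1 3 2 4]
Gen 2 (s1): strand 1 crosses over strand 3. Perm now: [3 1 2 4]
Gen 3 (s2): strand 1 crosses over strand 2. Perm now: [3 2 1 4]
Gen 4 (s3): strand 1 crosses over strand 4. Perm now: [3 2 4 1]
Gen 5 (s2): strand 2 crosses over strand 4. Perm now: [3 4 2 1]

Answer: 3 4 2 1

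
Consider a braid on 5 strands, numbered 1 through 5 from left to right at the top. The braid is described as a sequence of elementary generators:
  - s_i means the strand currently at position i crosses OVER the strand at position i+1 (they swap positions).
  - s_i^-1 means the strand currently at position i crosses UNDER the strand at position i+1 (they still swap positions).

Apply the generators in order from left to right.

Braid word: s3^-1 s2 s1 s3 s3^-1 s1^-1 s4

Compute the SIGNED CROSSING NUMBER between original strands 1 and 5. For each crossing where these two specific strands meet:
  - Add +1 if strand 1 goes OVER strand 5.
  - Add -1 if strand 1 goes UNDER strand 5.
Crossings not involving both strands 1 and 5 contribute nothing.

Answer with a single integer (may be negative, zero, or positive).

Answer: 0

Derivation:
Gen 1: crossing 3x4. Both 1&5? no. Sum: 0
Gen 2: crossing 2x4. Both 1&5? no. Sum: 0
Gen 3: crossing 1x4. Both 1&5? no. Sum: 0
Gen 4: crossing 2x3. Both 1&5? no. Sum: 0
Gen 5: crossing 3x2. Both 1&5? no. Sum: 0
Gen 6: crossing 4x1. Both 1&5? no. Sum: 0
Gen 7: crossing 3x5. Both 1&5? no. Sum: 0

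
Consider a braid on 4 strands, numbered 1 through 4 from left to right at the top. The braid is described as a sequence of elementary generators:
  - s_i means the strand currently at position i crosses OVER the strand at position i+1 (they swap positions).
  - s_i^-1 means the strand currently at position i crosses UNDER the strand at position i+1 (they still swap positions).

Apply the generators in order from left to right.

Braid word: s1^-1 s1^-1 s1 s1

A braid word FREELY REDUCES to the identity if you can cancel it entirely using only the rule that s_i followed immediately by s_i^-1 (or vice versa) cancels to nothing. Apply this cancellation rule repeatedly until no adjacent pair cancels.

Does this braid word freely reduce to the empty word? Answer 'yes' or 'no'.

Gen 1 (s1^-1): push. Stack: [s1^-1]
Gen 2 (s1^-1): push. Stack: [s1^-1 s1^-1]
Gen 3 (s1): cancels prior s1^-1. Stack: [s1^-1]
Gen 4 (s1): cancels prior s1^-1. Stack: []
Reduced word: (empty)

Answer: yes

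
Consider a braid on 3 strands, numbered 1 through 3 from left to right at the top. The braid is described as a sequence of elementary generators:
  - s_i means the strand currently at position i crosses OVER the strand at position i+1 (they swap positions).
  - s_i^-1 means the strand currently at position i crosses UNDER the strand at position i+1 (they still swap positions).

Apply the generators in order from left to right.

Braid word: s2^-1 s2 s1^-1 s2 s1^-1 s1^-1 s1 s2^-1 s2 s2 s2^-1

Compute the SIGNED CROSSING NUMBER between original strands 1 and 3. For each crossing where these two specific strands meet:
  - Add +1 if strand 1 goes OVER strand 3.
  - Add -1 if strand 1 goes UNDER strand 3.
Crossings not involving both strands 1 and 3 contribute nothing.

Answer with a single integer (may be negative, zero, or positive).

Answer: 1

Derivation:
Gen 1: crossing 2x3. Both 1&3? no. Sum: 0
Gen 2: crossing 3x2. Both 1&3? no. Sum: 0
Gen 3: crossing 1x2. Both 1&3? no. Sum: 0
Gen 4: 1 over 3. Both 1&3? yes. Contrib: +1. Sum: 1
Gen 5: crossing 2x3. Both 1&3? no. Sum: 1
Gen 6: crossing 3x2. Both 1&3? no. Sum: 1
Gen 7: crossing 2x3. Both 1&3? no. Sum: 1
Gen 8: crossing 2x1. Both 1&3? no. Sum: 1
Gen 9: crossing 1x2. Both 1&3? no. Sum: 1
Gen 10: crossing 2x1. Both 1&3? no. Sum: 1
Gen 11: crossing 1x2. Both 1&3? no. Sum: 1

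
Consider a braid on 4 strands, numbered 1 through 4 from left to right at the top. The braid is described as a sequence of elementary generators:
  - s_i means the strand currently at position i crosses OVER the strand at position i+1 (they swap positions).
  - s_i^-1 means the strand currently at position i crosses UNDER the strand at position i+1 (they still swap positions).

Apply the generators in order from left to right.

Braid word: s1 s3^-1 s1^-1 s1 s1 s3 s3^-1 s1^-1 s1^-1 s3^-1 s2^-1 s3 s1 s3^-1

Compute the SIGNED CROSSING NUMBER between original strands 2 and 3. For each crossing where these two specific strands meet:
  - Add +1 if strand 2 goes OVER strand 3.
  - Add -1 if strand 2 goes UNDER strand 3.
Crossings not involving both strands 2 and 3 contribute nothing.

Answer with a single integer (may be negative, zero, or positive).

Answer: -1

Derivation:
Gen 1: crossing 1x2. Both 2&3? no. Sum: 0
Gen 2: crossing 3x4. Both 2&3? no. Sum: 0
Gen 3: crossing 2x1. Both 2&3? no. Sum: 0
Gen 4: crossing 1x2. Both 2&3? no. Sum: 0
Gen 5: crossing 2x1. Both 2&3? no. Sum: 0
Gen 6: crossing 4x3. Both 2&3? no. Sum: 0
Gen 7: crossing 3x4. Both 2&3? no. Sum: 0
Gen 8: crossing 1x2. Both 2&3? no. Sum: 0
Gen 9: crossing 2x1. Both 2&3? no. Sum: 0
Gen 10: crossing 4x3. Both 2&3? no. Sum: 0
Gen 11: 2 under 3. Both 2&3? yes. Contrib: -1. Sum: -1
Gen 12: crossing 2x4. Both 2&3? no. Sum: -1
Gen 13: crossing 1x3. Both 2&3? no. Sum: -1
Gen 14: crossing 4x2. Both 2&3? no. Sum: -1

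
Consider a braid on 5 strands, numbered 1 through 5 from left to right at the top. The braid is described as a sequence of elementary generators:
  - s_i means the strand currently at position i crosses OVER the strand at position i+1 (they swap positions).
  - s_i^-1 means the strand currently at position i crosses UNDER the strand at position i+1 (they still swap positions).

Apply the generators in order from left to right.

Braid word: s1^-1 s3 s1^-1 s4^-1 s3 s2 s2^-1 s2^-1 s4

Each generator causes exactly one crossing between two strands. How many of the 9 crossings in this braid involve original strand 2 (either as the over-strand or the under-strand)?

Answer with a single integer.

Gen 1: crossing 1x2. Involves strand 2? yes. Count so far: 1
Gen 2: crossing 3x4. Involves strand 2? no. Count so far: 1
Gen 3: crossing 2x1. Involves strand 2? yes. Count so far: 2
Gen 4: crossing 3x5. Involves strand 2? no. Count so far: 2
Gen 5: crossing 4x5. Involves strand 2? no. Count so far: 2
Gen 6: crossing 2x5. Involves strand 2? yes. Count so far: 3
Gen 7: crossing 5x2. Involves strand 2? yes. Count so far: 4
Gen 8: crossing 2x5. Involves strand 2? yes. Count so far: 5
Gen 9: crossing 4x3. Involves strand 2? no. Count so far: 5

Answer: 5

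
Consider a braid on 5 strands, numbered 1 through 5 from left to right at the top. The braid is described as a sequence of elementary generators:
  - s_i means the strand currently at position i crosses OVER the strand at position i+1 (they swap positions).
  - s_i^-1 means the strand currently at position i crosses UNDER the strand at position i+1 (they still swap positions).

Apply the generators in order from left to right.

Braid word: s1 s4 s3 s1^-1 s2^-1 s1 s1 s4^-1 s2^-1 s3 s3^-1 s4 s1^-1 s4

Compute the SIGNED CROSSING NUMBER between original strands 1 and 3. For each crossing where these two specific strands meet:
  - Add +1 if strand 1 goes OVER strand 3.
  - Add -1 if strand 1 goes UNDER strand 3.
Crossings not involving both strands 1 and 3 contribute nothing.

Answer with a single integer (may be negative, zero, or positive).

Gen 1: crossing 1x2. Both 1&3? no. Sum: 0
Gen 2: crossing 4x5. Both 1&3? no. Sum: 0
Gen 3: crossing 3x5. Both 1&3? no. Sum: 0
Gen 4: crossing 2x1. Both 1&3? no. Sum: 0
Gen 5: crossing 2x5. Both 1&3? no. Sum: 0
Gen 6: crossing 1x5. Both 1&3? no. Sum: 0
Gen 7: crossing 5x1. Both 1&3? no. Sum: 0
Gen 8: crossing 3x4. Both 1&3? no. Sum: 0
Gen 9: crossing 5x2. Both 1&3? no. Sum: 0
Gen 10: crossing 5x4. Both 1&3? no. Sum: 0
Gen 11: crossing 4x5. Both 1&3? no. Sum: 0
Gen 12: crossing 4x3. Both 1&3? no. Sum: 0
Gen 13: crossing 1x2. Both 1&3? no. Sum: 0
Gen 14: crossing 3x4. Both 1&3? no. Sum: 0

Answer: 0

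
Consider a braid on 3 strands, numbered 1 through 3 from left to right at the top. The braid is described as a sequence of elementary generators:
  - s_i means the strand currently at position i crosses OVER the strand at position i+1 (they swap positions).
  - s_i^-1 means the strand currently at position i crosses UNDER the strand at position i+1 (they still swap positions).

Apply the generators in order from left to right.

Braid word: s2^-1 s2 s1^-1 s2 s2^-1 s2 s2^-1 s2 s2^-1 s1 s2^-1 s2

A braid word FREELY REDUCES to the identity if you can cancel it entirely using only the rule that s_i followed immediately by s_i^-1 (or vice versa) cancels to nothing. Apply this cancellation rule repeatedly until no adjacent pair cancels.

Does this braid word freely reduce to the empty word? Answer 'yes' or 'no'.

Answer: yes

Derivation:
Gen 1 (s2^-1): push. Stack: [s2^-1]
Gen 2 (s2): cancels prior s2^-1. Stack: []
Gen 3 (s1^-1): push. Stack: [s1^-1]
Gen 4 (s2): push. Stack: [s1^-1 s2]
Gen 5 (s2^-1): cancels prior s2. Stack: [s1^-1]
Gen 6 (s2): push. Stack: [s1^-1 s2]
Gen 7 (s2^-1): cancels prior s2. Stack: [s1^-1]
Gen 8 (s2): push. Stack: [s1^-1 s2]
Gen 9 (s2^-1): cancels prior s2. Stack: [s1^-1]
Gen 10 (s1): cancels prior s1^-1. Stack: []
Gen 11 (s2^-1): push. Stack: [s2^-1]
Gen 12 (s2): cancels prior s2^-1. Stack: []
Reduced word: (empty)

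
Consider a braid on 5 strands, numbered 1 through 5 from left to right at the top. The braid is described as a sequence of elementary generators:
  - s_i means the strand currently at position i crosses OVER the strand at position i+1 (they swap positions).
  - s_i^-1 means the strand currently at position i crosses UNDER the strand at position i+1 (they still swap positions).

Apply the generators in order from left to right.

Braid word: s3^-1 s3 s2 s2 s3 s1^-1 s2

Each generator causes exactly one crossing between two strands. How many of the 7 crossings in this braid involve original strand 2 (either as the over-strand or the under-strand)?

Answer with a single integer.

Gen 1: crossing 3x4. Involves strand 2? no. Count so far: 0
Gen 2: crossing 4x3. Involves strand 2? no. Count so far: 0
Gen 3: crossing 2x3. Involves strand 2? yes. Count so far: 1
Gen 4: crossing 3x2. Involves strand 2? yes. Count so far: 2
Gen 5: crossing 3x4. Involves strand 2? no. Count so far: 2
Gen 6: crossing 1x2. Involves strand 2? yes. Count so far: 3
Gen 7: crossing 1x4. Involves strand 2? no. Count so far: 3

Answer: 3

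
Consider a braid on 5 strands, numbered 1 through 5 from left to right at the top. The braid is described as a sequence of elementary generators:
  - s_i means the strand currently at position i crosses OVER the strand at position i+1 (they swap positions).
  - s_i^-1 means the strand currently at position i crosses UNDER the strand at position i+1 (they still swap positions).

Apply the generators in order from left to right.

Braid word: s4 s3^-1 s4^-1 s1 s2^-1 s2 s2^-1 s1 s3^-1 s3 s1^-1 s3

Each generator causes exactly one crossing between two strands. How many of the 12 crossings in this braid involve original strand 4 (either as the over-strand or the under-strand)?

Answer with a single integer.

Gen 1: crossing 4x5. Involves strand 4? yes. Count so far: 1
Gen 2: crossing 3x5. Involves strand 4? no. Count so far: 1
Gen 3: crossing 3x4. Involves strand 4? yes. Count so far: 2
Gen 4: crossing 1x2. Involves strand 4? no. Count so far: 2
Gen 5: crossing 1x5. Involves strand 4? no. Count so far: 2
Gen 6: crossing 5x1. Involves strand 4? no. Count so far: 2
Gen 7: crossing 1x5. Involves strand 4? no. Count so far: 2
Gen 8: crossing 2x5. Involves strand 4? no. Count so far: 2
Gen 9: crossing 1x4. Involves strand 4? yes. Count so far: 3
Gen 10: crossing 4x1. Involves strand 4? yes. Count so far: 4
Gen 11: crossing 5x2. Involves strand 4? no. Count so far: 4
Gen 12: crossing 1x4. Involves strand 4? yes. Count so far: 5

Answer: 5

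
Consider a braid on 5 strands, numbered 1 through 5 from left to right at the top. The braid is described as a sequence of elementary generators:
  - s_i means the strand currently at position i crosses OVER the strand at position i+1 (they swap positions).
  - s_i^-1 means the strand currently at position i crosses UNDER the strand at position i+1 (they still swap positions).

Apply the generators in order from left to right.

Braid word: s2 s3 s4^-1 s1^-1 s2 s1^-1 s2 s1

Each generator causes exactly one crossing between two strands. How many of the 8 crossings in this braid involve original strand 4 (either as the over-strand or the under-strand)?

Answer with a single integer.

Gen 1: crossing 2x3. Involves strand 4? no. Count so far: 0
Gen 2: crossing 2x4. Involves strand 4? yes. Count so far: 1
Gen 3: crossing 2x5. Involves strand 4? no. Count so far: 1
Gen 4: crossing 1x3. Involves strand 4? no. Count so far: 1
Gen 5: crossing 1x4. Involves strand 4? yes. Count so far: 2
Gen 6: crossing 3x4. Involves strand 4? yes. Count so far: 3
Gen 7: crossing 3x1. Involves strand 4? no. Count so far: 3
Gen 8: crossing 4x1. Involves strand 4? yes. Count so far: 4

Answer: 4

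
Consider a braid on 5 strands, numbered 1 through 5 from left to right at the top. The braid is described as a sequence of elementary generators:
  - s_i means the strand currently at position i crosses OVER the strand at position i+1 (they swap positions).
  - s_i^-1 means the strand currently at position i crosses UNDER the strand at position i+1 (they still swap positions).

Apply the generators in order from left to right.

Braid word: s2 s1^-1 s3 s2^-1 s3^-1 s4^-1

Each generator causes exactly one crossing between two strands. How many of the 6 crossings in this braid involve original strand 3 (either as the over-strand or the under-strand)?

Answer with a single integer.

Gen 1: crossing 2x3. Involves strand 3? yes. Count so far: 1
Gen 2: crossing 1x3. Involves strand 3? yes. Count so far: 2
Gen 3: crossing 2x4. Involves strand 3? no. Count so far: 2
Gen 4: crossing 1x4. Involves strand 3? no. Count so far: 2
Gen 5: crossing 1x2. Involves strand 3? no. Count so far: 2
Gen 6: crossing 1x5. Involves strand 3? no. Count so far: 2

Answer: 2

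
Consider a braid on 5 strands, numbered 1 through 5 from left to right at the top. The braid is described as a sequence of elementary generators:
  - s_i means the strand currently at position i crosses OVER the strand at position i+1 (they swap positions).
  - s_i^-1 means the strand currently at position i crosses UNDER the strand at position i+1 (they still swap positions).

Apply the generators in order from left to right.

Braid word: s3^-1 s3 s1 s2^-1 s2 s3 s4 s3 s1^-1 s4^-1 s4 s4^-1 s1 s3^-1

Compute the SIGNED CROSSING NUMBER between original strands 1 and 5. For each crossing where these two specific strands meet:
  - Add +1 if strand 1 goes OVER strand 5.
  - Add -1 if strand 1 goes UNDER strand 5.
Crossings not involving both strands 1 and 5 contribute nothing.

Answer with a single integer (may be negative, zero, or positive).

Answer: 0

Derivation:
Gen 1: crossing 3x4. Both 1&5? no. Sum: 0
Gen 2: crossing 4x3. Both 1&5? no. Sum: 0
Gen 3: crossing 1x2. Both 1&5? no. Sum: 0
Gen 4: crossing 1x3. Both 1&5? no. Sum: 0
Gen 5: crossing 3x1. Both 1&5? no. Sum: 0
Gen 6: crossing 3x4. Both 1&5? no. Sum: 0
Gen 7: crossing 3x5. Both 1&5? no. Sum: 0
Gen 8: crossing 4x5. Both 1&5? no. Sum: 0
Gen 9: crossing 2x1. Both 1&5? no. Sum: 0
Gen 10: crossing 4x3. Both 1&5? no. Sum: 0
Gen 11: crossing 3x4. Both 1&5? no. Sum: 0
Gen 12: crossing 4x3. Both 1&5? no. Sum: 0
Gen 13: crossing 1x2. Both 1&5? no. Sum: 0
Gen 14: crossing 5x3. Both 1&5? no. Sum: 0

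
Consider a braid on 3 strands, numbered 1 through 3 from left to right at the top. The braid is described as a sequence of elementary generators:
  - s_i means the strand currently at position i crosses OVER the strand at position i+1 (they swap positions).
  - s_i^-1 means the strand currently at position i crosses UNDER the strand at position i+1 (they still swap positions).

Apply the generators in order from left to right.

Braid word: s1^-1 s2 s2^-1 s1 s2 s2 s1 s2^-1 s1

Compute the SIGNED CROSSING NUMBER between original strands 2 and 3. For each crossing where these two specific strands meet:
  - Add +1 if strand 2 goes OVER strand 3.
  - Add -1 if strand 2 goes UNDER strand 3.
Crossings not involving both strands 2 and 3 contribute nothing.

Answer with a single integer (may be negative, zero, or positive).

Gen 1: crossing 1x2. Both 2&3? no. Sum: 0
Gen 2: crossing 1x3. Both 2&3? no. Sum: 0
Gen 3: crossing 3x1. Both 2&3? no. Sum: 0
Gen 4: crossing 2x1. Both 2&3? no. Sum: 0
Gen 5: 2 over 3. Both 2&3? yes. Contrib: +1. Sum: 1
Gen 6: 3 over 2. Both 2&3? yes. Contrib: -1. Sum: 0
Gen 7: crossing 1x2. Both 2&3? no. Sum: 0
Gen 8: crossing 1x3. Both 2&3? no. Sum: 0
Gen 9: 2 over 3. Both 2&3? yes. Contrib: +1. Sum: 1

Answer: 1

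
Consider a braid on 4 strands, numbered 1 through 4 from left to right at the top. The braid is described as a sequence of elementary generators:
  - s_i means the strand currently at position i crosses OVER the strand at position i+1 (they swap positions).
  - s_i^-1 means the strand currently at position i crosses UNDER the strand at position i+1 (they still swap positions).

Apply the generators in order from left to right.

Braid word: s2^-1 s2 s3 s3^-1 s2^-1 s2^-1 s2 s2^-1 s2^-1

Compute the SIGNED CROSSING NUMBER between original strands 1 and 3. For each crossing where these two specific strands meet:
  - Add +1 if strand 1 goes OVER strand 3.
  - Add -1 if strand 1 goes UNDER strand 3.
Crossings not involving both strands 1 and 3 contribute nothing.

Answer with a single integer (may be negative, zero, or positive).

Answer: 0

Derivation:
Gen 1: crossing 2x3. Both 1&3? no. Sum: 0
Gen 2: crossing 3x2. Both 1&3? no. Sum: 0
Gen 3: crossing 3x4. Both 1&3? no. Sum: 0
Gen 4: crossing 4x3. Both 1&3? no. Sum: 0
Gen 5: crossing 2x3. Both 1&3? no. Sum: 0
Gen 6: crossing 3x2. Both 1&3? no. Sum: 0
Gen 7: crossing 2x3. Both 1&3? no. Sum: 0
Gen 8: crossing 3x2. Both 1&3? no. Sum: 0
Gen 9: crossing 2x3. Both 1&3? no. Sum: 0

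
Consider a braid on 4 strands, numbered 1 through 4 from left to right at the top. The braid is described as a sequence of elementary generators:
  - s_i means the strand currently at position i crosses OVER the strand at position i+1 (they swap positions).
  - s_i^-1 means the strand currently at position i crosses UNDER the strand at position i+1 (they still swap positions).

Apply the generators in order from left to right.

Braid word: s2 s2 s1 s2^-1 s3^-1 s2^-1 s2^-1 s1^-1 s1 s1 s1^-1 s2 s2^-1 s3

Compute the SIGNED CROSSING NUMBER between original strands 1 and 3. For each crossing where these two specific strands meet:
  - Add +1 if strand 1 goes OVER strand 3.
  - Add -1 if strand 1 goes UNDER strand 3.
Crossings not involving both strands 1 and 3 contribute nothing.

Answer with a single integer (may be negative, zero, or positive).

Gen 1: crossing 2x3. Both 1&3? no. Sum: 0
Gen 2: crossing 3x2. Both 1&3? no. Sum: 0
Gen 3: crossing 1x2. Both 1&3? no. Sum: 0
Gen 4: 1 under 3. Both 1&3? yes. Contrib: -1. Sum: -1
Gen 5: crossing 1x4. Both 1&3? no. Sum: -1
Gen 6: crossing 3x4. Both 1&3? no. Sum: -1
Gen 7: crossing 4x3. Both 1&3? no. Sum: -1
Gen 8: crossing 2x3. Both 1&3? no. Sum: -1
Gen 9: crossing 3x2. Both 1&3? no. Sum: -1
Gen 10: crossing 2x3. Both 1&3? no. Sum: -1
Gen 11: crossing 3x2. Both 1&3? no. Sum: -1
Gen 12: crossing 3x4. Both 1&3? no. Sum: -1
Gen 13: crossing 4x3. Both 1&3? no. Sum: -1
Gen 14: crossing 4x1. Both 1&3? no. Sum: -1

Answer: -1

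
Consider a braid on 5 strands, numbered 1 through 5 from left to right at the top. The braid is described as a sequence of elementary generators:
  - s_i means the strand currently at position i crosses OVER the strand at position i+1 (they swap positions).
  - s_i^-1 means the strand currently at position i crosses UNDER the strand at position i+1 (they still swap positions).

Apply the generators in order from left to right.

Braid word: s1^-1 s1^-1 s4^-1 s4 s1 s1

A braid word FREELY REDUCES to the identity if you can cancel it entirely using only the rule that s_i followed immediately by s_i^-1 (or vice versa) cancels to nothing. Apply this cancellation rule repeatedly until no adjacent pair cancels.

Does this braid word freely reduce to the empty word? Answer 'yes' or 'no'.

Answer: yes

Derivation:
Gen 1 (s1^-1): push. Stack: [s1^-1]
Gen 2 (s1^-1): push. Stack: [s1^-1 s1^-1]
Gen 3 (s4^-1): push. Stack: [s1^-1 s1^-1 s4^-1]
Gen 4 (s4): cancels prior s4^-1. Stack: [s1^-1 s1^-1]
Gen 5 (s1): cancels prior s1^-1. Stack: [s1^-1]
Gen 6 (s1): cancels prior s1^-1. Stack: []
Reduced word: (empty)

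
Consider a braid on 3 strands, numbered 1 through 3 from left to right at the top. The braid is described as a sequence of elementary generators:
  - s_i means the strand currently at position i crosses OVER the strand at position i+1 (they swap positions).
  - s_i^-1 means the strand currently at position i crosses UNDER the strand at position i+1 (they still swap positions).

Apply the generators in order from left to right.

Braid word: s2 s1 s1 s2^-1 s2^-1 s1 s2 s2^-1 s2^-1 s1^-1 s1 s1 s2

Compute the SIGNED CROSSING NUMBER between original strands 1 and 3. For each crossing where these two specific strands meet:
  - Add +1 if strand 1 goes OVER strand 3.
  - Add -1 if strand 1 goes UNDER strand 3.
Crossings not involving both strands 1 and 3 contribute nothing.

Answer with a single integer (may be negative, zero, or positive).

Gen 1: crossing 2x3. Both 1&3? no. Sum: 0
Gen 2: 1 over 3. Both 1&3? yes. Contrib: +1. Sum: 1
Gen 3: 3 over 1. Both 1&3? yes. Contrib: -1. Sum: 0
Gen 4: crossing 3x2. Both 1&3? no. Sum: 0
Gen 5: crossing 2x3. Both 1&3? no. Sum: 0
Gen 6: 1 over 3. Both 1&3? yes. Contrib: +1. Sum: 1
Gen 7: crossing 1x2. Both 1&3? no. Sum: 1
Gen 8: crossing 2x1. Both 1&3? no. Sum: 1
Gen 9: crossing 1x2. Both 1&3? no. Sum: 1
Gen 10: crossing 3x2. Both 1&3? no. Sum: 1
Gen 11: crossing 2x3. Both 1&3? no. Sum: 1
Gen 12: crossing 3x2. Both 1&3? no. Sum: 1
Gen 13: 3 over 1. Both 1&3? yes. Contrib: -1. Sum: 0

Answer: 0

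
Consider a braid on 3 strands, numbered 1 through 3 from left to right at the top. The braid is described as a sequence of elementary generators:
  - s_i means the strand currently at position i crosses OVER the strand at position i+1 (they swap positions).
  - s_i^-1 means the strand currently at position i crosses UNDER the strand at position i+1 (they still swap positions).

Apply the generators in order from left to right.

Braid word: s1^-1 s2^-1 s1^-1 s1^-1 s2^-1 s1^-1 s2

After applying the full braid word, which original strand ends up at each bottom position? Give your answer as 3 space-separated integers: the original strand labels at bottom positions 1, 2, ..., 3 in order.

Answer: 1 3 2

Derivation:
Gen 1 (s1^-1): strand 1 crosses under strand 2. Perm now: [2 1 3]
Gen 2 (s2^-1): strand 1 crosses under strand 3. Perm now: [2 3 1]
Gen 3 (s1^-1): strand 2 crosses under strand 3. Perm now: [3 2 1]
Gen 4 (s1^-1): strand 3 crosses under strand 2. Perm now: [2 3 1]
Gen 5 (s2^-1): strand 3 crosses under strand 1. Perm now: [2 1 3]
Gen 6 (s1^-1): strand 2 crosses under strand 1. Perm now: [1 2 3]
Gen 7 (s2): strand 2 crosses over strand 3. Perm now: [1 3 2]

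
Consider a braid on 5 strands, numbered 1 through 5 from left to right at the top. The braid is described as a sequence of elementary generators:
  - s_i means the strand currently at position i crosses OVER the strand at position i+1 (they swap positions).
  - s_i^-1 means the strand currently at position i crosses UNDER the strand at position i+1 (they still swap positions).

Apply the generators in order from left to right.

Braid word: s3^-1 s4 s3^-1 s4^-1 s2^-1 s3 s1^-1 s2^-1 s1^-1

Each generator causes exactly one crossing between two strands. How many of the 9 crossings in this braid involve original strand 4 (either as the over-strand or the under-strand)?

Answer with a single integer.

Answer: 3

Derivation:
Gen 1: crossing 3x4. Involves strand 4? yes. Count so far: 1
Gen 2: crossing 3x5. Involves strand 4? no. Count so far: 1
Gen 3: crossing 4x5. Involves strand 4? yes. Count so far: 2
Gen 4: crossing 4x3. Involves strand 4? yes. Count so far: 3
Gen 5: crossing 2x5. Involves strand 4? no. Count so far: 3
Gen 6: crossing 2x3. Involves strand 4? no. Count so far: 3
Gen 7: crossing 1x5. Involves strand 4? no. Count so far: 3
Gen 8: crossing 1x3. Involves strand 4? no. Count so far: 3
Gen 9: crossing 5x3. Involves strand 4? no. Count so far: 3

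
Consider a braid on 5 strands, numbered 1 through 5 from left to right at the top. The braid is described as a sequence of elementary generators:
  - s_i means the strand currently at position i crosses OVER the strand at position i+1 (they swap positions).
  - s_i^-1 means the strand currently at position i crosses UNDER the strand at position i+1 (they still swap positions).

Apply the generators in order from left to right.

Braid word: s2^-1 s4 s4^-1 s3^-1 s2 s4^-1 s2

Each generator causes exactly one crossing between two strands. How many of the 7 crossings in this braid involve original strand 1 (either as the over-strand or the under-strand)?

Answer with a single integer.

Answer: 0

Derivation:
Gen 1: crossing 2x3. Involves strand 1? no. Count so far: 0
Gen 2: crossing 4x5. Involves strand 1? no. Count so far: 0
Gen 3: crossing 5x4. Involves strand 1? no. Count so far: 0
Gen 4: crossing 2x4. Involves strand 1? no. Count so far: 0
Gen 5: crossing 3x4. Involves strand 1? no. Count so far: 0
Gen 6: crossing 2x5. Involves strand 1? no. Count so far: 0
Gen 7: crossing 4x3. Involves strand 1? no. Count so far: 0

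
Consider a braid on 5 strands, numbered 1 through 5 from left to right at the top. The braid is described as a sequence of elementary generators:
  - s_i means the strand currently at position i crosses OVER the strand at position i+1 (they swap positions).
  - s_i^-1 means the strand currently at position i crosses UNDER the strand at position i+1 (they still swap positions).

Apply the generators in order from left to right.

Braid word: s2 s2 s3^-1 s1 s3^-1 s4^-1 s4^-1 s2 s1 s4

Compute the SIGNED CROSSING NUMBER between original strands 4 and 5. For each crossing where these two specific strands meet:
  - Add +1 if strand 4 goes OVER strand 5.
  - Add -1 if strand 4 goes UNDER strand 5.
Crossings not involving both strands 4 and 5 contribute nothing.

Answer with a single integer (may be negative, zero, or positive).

Answer: 1

Derivation:
Gen 1: crossing 2x3. Both 4&5? no. Sum: 0
Gen 2: crossing 3x2. Both 4&5? no. Sum: 0
Gen 3: crossing 3x4. Both 4&5? no. Sum: 0
Gen 4: crossing 1x2. Both 4&5? no. Sum: 0
Gen 5: crossing 4x3. Both 4&5? no. Sum: 0
Gen 6: 4 under 5. Both 4&5? yes. Contrib: -1. Sum: -1
Gen 7: 5 under 4. Both 4&5? yes. Contrib: +1. Sum: 0
Gen 8: crossing 1x3. Both 4&5? no. Sum: 0
Gen 9: crossing 2x3. Both 4&5? no. Sum: 0
Gen 10: 4 over 5. Both 4&5? yes. Contrib: +1. Sum: 1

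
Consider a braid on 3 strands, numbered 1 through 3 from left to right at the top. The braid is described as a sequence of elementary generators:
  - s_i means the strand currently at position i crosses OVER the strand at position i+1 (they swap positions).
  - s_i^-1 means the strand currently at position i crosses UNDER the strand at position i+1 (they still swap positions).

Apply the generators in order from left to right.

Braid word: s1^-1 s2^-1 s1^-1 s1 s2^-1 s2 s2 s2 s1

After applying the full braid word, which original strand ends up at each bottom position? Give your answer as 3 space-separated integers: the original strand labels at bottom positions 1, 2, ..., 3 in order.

Gen 1 (s1^-1): strand 1 crosses under strand 2. Perm now: [2 1 3]
Gen 2 (s2^-1): strand 1 crosses under strand 3. Perm now: [2 3 1]
Gen 3 (s1^-1): strand 2 crosses under strand 3. Perm now: [3 2 1]
Gen 4 (s1): strand 3 crosses over strand 2. Perm now: [2 3 1]
Gen 5 (s2^-1): strand 3 crosses under strand 1. Perm now: [2 1 3]
Gen 6 (s2): strand 1 crosses over strand 3. Perm now: [2 3 1]
Gen 7 (s2): strand 3 crosses over strand 1. Perm now: [2 1 3]
Gen 8 (s2): strand 1 crosses over strand 3. Perm now: [2 3 1]
Gen 9 (s1): strand 2 crosses over strand 3. Perm now: [3 2 1]

Answer: 3 2 1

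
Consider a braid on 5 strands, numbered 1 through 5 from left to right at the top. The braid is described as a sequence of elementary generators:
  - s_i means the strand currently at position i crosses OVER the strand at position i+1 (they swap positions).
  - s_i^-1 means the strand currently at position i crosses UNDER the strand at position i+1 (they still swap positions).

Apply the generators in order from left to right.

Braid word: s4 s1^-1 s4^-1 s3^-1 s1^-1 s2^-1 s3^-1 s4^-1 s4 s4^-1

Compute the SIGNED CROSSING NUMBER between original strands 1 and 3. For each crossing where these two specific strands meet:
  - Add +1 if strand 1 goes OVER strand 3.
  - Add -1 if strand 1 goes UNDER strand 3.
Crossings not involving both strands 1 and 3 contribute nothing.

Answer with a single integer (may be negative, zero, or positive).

Gen 1: crossing 4x5. Both 1&3? no. Sum: 0
Gen 2: crossing 1x2. Both 1&3? no. Sum: 0
Gen 3: crossing 5x4. Both 1&3? no. Sum: 0
Gen 4: crossing 3x4. Both 1&3? no. Sum: 0
Gen 5: crossing 2x1. Both 1&3? no. Sum: 0
Gen 6: crossing 2x4. Both 1&3? no. Sum: 0
Gen 7: crossing 2x3. Both 1&3? no. Sum: 0
Gen 8: crossing 2x5. Both 1&3? no. Sum: 0
Gen 9: crossing 5x2. Both 1&3? no. Sum: 0
Gen 10: crossing 2x5. Both 1&3? no. Sum: 0

Answer: 0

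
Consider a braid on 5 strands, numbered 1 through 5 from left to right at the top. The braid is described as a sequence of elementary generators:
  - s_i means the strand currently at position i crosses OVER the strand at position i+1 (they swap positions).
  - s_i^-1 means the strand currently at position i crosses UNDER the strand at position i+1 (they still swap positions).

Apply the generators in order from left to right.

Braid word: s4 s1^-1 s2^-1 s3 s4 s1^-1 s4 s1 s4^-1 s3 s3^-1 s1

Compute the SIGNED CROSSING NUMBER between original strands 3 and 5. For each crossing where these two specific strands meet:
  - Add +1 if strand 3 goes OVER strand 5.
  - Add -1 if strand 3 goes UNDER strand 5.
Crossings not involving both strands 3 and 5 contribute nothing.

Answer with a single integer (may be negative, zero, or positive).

Gen 1: crossing 4x5. Both 3&5? no. Sum: 0
Gen 2: crossing 1x2. Both 3&5? no. Sum: 0
Gen 3: crossing 1x3. Both 3&5? no. Sum: 0
Gen 4: crossing 1x5. Both 3&5? no. Sum: 0
Gen 5: crossing 1x4. Both 3&5? no. Sum: 0
Gen 6: crossing 2x3. Both 3&5? no. Sum: 0
Gen 7: crossing 4x1. Both 3&5? no. Sum: 0
Gen 8: crossing 3x2. Both 3&5? no. Sum: 0
Gen 9: crossing 1x4. Both 3&5? no. Sum: 0
Gen 10: crossing 5x4. Both 3&5? no. Sum: 0
Gen 11: crossing 4x5. Both 3&5? no. Sum: 0
Gen 12: crossing 2x3. Both 3&5? no. Sum: 0

Answer: 0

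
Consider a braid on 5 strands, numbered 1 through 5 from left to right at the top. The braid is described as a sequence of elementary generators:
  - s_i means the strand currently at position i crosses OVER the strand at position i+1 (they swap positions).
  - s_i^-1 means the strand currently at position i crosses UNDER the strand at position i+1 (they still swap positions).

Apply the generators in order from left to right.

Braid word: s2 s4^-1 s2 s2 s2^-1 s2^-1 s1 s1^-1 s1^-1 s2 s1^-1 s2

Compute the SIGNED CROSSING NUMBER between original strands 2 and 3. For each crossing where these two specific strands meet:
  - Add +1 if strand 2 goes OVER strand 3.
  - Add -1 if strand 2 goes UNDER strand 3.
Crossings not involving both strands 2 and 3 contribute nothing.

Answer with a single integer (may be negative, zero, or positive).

Answer: 2

Derivation:
Gen 1: 2 over 3. Both 2&3? yes. Contrib: +1. Sum: 1
Gen 2: crossing 4x5. Both 2&3? no. Sum: 1
Gen 3: 3 over 2. Both 2&3? yes. Contrib: -1. Sum: 0
Gen 4: 2 over 3. Both 2&3? yes. Contrib: +1. Sum: 1
Gen 5: 3 under 2. Both 2&3? yes. Contrib: +1. Sum: 2
Gen 6: 2 under 3. Both 2&3? yes. Contrib: -1. Sum: 1
Gen 7: crossing 1x3. Both 2&3? no. Sum: 1
Gen 8: crossing 3x1. Both 2&3? no. Sum: 1
Gen 9: crossing 1x3. Both 2&3? no. Sum: 1
Gen 10: crossing 1x2. Both 2&3? no. Sum: 1
Gen 11: 3 under 2. Both 2&3? yes. Contrib: +1. Sum: 2
Gen 12: crossing 3x1. Both 2&3? no. Sum: 2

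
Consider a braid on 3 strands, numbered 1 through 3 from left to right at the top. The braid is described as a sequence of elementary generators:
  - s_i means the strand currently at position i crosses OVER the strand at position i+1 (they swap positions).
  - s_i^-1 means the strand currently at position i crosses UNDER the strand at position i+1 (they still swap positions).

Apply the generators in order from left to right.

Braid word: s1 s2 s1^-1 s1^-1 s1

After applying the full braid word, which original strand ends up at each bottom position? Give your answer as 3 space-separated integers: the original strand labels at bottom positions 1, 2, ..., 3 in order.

Gen 1 (s1): strand 1 crosses over strand 2. Perm now: [2 1 3]
Gen 2 (s2): strand 1 crosses over strand 3. Perm now: [2 3 1]
Gen 3 (s1^-1): strand 2 crosses under strand 3. Perm now: [3 2 1]
Gen 4 (s1^-1): strand 3 crosses under strand 2. Perm now: [2 3 1]
Gen 5 (s1): strand 2 crosses over strand 3. Perm now: [3 2 1]

Answer: 3 2 1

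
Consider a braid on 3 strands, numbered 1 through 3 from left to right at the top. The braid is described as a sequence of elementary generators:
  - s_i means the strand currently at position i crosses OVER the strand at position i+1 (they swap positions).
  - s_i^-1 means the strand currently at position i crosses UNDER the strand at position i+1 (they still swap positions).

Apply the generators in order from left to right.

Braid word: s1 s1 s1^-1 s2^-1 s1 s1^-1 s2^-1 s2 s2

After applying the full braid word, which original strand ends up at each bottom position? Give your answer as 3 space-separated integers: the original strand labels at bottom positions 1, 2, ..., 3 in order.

Answer: 2 1 3

Derivation:
Gen 1 (s1): strand 1 crosses over strand 2. Perm now: [2 1 3]
Gen 2 (s1): strand 2 crosses over strand 1. Perm now: [1 2 3]
Gen 3 (s1^-1): strand 1 crosses under strand 2. Perm now: [2 1 3]
Gen 4 (s2^-1): strand 1 crosses under strand 3. Perm now: [2 3 1]
Gen 5 (s1): strand 2 crosses over strand 3. Perm now: [3 2 1]
Gen 6 (s1^-1): strand 3 crosses under strand 2. Perm now: [2 3 1]
Gen 7 (s2^-1): strand 3 crosses under strand 1. Perm now: [2 1 3]
Gen 8 (s2): strand 1 crosses over strand 3. Perm now: [2 3 1]
Gen 9 (s2): strand 3 crosses over strand 1. Perm now: [2 1 3]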